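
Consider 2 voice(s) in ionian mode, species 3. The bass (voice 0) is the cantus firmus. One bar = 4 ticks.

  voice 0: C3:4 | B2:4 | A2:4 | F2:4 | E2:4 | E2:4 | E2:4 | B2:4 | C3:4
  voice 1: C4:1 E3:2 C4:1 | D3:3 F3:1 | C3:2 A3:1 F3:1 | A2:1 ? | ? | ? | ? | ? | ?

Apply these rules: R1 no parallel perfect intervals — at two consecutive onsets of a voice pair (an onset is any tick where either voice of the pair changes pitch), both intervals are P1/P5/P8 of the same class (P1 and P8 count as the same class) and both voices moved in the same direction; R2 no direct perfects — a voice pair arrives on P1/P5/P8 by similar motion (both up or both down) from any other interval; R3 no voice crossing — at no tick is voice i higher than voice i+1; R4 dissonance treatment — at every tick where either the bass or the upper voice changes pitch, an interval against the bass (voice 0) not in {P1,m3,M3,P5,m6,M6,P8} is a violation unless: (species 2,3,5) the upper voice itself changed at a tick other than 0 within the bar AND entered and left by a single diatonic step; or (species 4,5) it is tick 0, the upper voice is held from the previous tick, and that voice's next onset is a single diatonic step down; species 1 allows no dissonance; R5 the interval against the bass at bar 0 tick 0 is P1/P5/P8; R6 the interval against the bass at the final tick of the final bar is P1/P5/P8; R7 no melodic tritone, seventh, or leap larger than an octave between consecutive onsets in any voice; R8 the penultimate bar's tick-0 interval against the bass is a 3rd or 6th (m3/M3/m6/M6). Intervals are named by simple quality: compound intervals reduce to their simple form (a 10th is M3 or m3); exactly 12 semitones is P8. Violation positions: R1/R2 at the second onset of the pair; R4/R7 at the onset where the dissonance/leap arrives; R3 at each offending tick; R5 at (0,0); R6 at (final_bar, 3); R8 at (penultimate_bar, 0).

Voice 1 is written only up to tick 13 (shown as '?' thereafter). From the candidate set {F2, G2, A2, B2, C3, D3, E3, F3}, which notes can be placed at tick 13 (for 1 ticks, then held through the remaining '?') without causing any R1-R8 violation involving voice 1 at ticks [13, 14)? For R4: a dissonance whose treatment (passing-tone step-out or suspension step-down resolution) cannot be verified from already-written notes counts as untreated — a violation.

{A2, C3, D3, F2, F3}

F2: legal
G2: violates R4
A2: legal
B2: violates R4
C3: legal
D3: legal
E3: violates R4
F3: legal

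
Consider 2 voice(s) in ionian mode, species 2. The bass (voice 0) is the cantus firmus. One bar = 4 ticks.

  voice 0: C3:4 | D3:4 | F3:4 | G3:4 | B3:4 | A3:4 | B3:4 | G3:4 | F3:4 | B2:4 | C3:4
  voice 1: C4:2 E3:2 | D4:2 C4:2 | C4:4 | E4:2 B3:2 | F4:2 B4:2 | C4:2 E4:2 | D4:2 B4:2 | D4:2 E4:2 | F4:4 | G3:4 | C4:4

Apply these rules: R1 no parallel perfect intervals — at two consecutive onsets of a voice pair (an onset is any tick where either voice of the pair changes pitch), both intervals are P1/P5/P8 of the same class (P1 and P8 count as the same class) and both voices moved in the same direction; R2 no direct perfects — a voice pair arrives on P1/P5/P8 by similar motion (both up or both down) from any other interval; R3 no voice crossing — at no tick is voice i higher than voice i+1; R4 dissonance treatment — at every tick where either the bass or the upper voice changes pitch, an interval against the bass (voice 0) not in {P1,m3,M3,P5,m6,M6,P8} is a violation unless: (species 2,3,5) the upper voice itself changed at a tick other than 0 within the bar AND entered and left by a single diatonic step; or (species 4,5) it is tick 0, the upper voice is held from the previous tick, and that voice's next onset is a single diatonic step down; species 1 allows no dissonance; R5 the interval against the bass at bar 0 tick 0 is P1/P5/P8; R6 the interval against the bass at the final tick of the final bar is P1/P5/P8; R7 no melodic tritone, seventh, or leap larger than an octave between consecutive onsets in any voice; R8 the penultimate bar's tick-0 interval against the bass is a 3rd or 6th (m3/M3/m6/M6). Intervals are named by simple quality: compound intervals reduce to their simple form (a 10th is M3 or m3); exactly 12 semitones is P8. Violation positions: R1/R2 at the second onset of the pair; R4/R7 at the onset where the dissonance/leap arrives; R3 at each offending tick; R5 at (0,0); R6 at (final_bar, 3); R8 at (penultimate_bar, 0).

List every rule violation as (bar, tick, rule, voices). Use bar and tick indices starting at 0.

(1, 0, R2, (0, 1))
(1, 0, R7, (1,))
(1, 2, R4, (0, 1))
(4, 0, R4, (0, 1))
(4, 0, R7, (1,))
(4, 2, R7, (1,))
(5, 0, R7, (1,))
(7, 0, R2, (0, 1))
(9, 0, R7, (0,))
(9, 0, R7, (1,))
(10, 0, R2, (0, 1))

bar 0: v0=C3 v1=C4 downbeat P8
bar 1: v0=D3 v1=D4 downbeat P8
bar 2: v0=F3 v1=C4 downbeat P5
bar 3: v0=G3 v1=E4 downbeat M6
bar 4: v0=B3 v1=F4 downbeat TT
bar 5: v0=A3 v1=C4 downbeat m3
bar 6: v0=B3 v1=D4 downbeat m3
bar 7: v0=G3 v1=D4 downbeat P5
bar 8: v0=F3 v1=F4 downbeat P8
bar 9: v0=B2 v1=G3 downbeat m6
bar 10: v0=C3 v1=C4 downbeat P8
  -> R2 @ bar 1 tick 0 v(0, 1): C3/E3 M3 -> D3/D4 P8 similar
  -> R7 @ bar 1 tick 0 v(1,): E3->D4 leap 10st
  -> R4 @ bar 1 tick 2 v(0, 1): D3/C4 m7 untreated
  -> R4 @ bar 4 tick 0 v(0, 1): B3/F4 TT untreated
  -> R7 @ bar 4 tick 0 v(1,): B3->F4 leap 6st
  -> R7 @ bar 4 tick 2 v(1,): F4->B4 leap 6st
  -> R7 @ bar 5 tick 0 v(1,): B4->C4 leap 11st
  -> R2 @ bar 7 tick 0 v(0, 1): B3/B4 P8 -> G3/D4 P5 similar
  -> R7 @ bar 9 tick 0 v(0,): F3->B2 leap 6st
  -> R7 @ bar 9 tick 0 v(1,): F4->G3 leap 10st
  -> R2 @ bar 10 tick 0 v(0, 1): B2/G3 m6 -> C3/C4 P8 similar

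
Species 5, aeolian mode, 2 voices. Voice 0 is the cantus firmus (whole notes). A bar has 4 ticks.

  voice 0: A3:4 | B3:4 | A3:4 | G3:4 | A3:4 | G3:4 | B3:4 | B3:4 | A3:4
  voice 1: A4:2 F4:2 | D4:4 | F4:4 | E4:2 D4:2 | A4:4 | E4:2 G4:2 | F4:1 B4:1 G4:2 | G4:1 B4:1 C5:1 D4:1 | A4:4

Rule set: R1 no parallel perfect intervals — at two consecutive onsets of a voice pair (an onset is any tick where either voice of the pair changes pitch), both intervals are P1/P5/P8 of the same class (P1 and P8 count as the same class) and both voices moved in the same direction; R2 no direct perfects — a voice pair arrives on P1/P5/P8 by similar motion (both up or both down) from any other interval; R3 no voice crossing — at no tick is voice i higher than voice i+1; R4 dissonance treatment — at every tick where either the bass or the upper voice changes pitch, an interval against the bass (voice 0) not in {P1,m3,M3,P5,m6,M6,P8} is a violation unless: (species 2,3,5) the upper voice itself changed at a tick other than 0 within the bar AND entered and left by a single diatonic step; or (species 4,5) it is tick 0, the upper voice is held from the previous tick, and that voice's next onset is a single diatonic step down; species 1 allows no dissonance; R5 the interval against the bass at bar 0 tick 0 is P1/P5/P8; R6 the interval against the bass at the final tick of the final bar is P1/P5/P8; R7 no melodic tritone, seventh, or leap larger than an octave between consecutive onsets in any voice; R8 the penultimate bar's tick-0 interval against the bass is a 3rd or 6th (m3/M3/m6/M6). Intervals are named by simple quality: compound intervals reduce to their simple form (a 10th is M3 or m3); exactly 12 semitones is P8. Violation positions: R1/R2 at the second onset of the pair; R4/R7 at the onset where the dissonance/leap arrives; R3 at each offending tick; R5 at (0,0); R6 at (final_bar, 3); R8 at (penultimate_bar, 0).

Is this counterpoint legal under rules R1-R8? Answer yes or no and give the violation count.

bar 0: v0=A3 v1=A4 (P8)
bar 1: v0=B3 v1=D4 (m3)
bar 2: v0=A3 v1=F4 (m6)
bar 3: v0=G3 v1=E4 (M6)
bar 4: v0=A3 v1=A4 (P8)
bar 5: v0=G3 v1=E4 (M6)
bar 6: v0=B3 v1=F4 (TT)
bar 7: v0=B3 v1=G4 (m6)
bar 8: v0=A3 v1=A4 (P8)
  R2 @ bar4.0: G3/D4 P5 -> A3/A4 P8 similar
  R4 @ bar6.0: B3/F4 TT untreated
  R7 @ bar6.1: F4->B4 leap 6st
  R4 @ bar7.2: B3/C5 m2 untreated
  R7 @ bar7.3: C5->D4 leap 10st

No (5 violations)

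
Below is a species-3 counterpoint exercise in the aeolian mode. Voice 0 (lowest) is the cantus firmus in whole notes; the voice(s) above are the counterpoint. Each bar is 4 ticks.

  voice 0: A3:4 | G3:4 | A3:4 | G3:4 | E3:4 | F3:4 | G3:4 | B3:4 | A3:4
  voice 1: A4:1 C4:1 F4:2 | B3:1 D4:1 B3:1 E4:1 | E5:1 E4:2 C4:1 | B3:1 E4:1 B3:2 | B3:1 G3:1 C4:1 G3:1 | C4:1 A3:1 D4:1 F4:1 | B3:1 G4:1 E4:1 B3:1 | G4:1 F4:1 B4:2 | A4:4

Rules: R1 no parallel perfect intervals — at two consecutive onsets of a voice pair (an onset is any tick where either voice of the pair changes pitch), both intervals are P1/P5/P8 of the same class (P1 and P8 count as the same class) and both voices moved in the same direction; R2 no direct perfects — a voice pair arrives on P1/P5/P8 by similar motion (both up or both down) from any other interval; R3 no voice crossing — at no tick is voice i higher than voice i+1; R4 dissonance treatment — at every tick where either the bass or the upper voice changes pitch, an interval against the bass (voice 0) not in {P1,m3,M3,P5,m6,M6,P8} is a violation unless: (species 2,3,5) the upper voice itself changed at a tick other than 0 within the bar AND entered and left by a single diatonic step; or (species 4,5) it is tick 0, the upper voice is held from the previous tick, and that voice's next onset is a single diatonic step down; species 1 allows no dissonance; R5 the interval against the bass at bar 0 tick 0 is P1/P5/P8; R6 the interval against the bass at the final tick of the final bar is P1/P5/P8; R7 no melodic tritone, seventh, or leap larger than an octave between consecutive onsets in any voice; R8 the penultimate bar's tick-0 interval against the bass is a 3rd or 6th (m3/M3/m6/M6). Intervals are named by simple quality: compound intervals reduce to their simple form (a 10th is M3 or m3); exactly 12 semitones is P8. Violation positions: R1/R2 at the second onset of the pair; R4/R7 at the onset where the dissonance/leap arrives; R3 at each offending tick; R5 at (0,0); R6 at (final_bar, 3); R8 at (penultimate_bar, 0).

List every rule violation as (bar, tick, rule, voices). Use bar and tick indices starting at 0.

(1, 0, R7, (1,))
(2, 0, R2, (0, 1))
(5, 0, R2, (0, 1))
(6, 0, R7, (1,))
(7, 1, R4, (0, 1))
(7, 2, R7, (1,))
(8, 0, R1, (0, 1))

bar 0: v0=A3 v1=A4 downbeat P8
bar 1: v0=G3 v1=B3 downbeat M3
bar 2: v0=A3 v1=E5 downbeat P5
bar 3: v0=G3 v1=B3 downbeat M3
bar 4: v0=E3 v1=B3 downbeat P5
bar 5: v0=F3 v1=C4 downbeat P5
bar 6: v0=G3 v1=B3 downbeat M3
bar 7: v0=B3 v1=G4 downbeat m6
bar 8: v0=A3 v1=A4 downbeat P8
  -> R7 @ bar 1 tick 0 v(1,): F4->B3 leap 6st
  -> R2 @ bar 2 tick 0 v(0, 1): G3/E4 M6 -> A3/E5 P5 similar
  -> R2 @ bar 5 tick 0 v(0, 1): E3/G3 m3 -> F3/C4 P5 similar
  -> R7 @ bar 6 tick 0 v(1,): F4->B3 leap 6st
  -> R4 @ bar 7 tick 1 v(0, 1): B3/F4 TT untreated
  -> R7 @ bar 7 tick 2 v(1,): F4->B4 leap 6st
  -> R1 @ bar 8 tick 0 v(0, 1): B3/B4 P8 -> A3/A4 P8 similar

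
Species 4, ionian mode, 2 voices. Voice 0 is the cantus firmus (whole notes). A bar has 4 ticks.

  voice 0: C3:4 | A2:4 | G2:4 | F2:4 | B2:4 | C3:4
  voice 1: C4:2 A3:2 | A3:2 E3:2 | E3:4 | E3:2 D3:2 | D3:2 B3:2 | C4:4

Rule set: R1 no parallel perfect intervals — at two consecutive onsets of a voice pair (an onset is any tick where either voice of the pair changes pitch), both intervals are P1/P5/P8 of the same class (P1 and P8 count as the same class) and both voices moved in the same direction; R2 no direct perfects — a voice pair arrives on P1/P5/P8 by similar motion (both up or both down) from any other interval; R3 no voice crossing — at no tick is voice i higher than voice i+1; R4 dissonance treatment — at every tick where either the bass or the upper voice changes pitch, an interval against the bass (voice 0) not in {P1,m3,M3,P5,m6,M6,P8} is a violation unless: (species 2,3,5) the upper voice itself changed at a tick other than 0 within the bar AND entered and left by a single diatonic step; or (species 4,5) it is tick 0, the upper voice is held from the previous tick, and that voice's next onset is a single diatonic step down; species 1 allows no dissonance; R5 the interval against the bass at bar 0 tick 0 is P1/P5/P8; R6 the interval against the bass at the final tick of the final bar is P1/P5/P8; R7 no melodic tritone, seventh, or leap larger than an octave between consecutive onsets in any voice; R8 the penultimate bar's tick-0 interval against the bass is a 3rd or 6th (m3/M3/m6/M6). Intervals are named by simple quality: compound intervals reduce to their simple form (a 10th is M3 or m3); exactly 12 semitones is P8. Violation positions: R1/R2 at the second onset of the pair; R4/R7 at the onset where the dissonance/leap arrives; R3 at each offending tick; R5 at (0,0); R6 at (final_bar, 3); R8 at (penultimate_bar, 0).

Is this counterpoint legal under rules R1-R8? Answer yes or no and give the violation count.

bar 0: v0=C3 v1=C4 (P8)
bar 1: v0=A2 v1=A3 (P8)
bar 2: v0=G2 v1=E3 (M6)
bar 3: v0=F2 v1=E3 (M7)
bar 4: v0=B2 v1=D3 (m3)
bar 5: v0=C3 v1=C4 (P8)
  R7 @ bar4.0: F2->B2 leap 6st
  R1 @ bar5.0: B2/B3 P8 -> C3/C4 P8 similar

No (2 violations)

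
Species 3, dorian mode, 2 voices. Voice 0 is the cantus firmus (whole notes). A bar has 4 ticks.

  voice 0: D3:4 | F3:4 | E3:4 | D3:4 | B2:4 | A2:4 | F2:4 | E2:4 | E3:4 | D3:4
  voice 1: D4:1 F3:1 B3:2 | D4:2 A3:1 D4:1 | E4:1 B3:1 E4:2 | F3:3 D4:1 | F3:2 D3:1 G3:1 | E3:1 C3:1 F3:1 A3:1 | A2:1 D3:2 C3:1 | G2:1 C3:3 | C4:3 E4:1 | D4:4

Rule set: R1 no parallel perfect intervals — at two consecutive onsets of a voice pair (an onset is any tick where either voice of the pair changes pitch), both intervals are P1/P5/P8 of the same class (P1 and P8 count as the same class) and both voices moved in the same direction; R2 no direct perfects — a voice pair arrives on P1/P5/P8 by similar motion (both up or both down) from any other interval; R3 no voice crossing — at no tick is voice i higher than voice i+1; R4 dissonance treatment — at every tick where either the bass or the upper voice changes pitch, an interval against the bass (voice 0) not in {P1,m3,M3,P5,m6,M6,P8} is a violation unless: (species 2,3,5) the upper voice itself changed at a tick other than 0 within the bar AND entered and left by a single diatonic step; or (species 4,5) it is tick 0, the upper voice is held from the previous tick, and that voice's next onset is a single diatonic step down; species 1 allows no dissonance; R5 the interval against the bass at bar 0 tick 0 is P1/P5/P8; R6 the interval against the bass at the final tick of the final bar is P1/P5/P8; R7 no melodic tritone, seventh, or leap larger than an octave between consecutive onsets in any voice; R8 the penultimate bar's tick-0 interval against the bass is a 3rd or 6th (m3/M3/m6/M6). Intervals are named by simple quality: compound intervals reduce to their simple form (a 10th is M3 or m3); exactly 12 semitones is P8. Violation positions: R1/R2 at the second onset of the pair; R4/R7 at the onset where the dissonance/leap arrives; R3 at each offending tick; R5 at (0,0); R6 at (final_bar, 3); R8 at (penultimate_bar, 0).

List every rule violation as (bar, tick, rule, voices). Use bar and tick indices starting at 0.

bar 0: v0=D3 v1=D4 downbeat P8
bar 1: v0=F3 v1=D4 downbeat M6
bar 2: v0=E3 v1=E4 downbeat P8
bar 3: v0=D3 v1=F3 downbeat m3
bar 4: v0=B2 v1=F3 downbeat TT
bar 5: v0=A2 v1=E3 downbeat P5
bar 6: v0=F2 v1=A2 downbeat M3
bar 7: v0=E2 v1=G2 downbeat m3
bar 8: v0=E3 v1=C4 downbeat m6
bar 9: v0=D3 v1=D4 downbeat P8
  -> R7 @ bar 0 tick 2 v(1,): F3->B3 leap 6st
  -> R7 @ bar 3 tick 0 v(1,): E4->F3 leap 11st
  -> R4 @ bar 4 tick 0 v(0, 1): B2/F3 TT untreated
  -> R2 @ bar 5 tick 0 v(0, 1): B2/G3 m6 -> A2/E3 P5 similar
  -> R1 @ bar 9 tick 0 v(0, 1): E3/E4 P8 -> D3/D4 P8 similar

(0, 2, R7, (1,))
(3, 0, R7, (1,))
(4, 0, R4, (0, 1))
(5, 0, R2, (0, 1))
(9, 0, R1, (0, 1))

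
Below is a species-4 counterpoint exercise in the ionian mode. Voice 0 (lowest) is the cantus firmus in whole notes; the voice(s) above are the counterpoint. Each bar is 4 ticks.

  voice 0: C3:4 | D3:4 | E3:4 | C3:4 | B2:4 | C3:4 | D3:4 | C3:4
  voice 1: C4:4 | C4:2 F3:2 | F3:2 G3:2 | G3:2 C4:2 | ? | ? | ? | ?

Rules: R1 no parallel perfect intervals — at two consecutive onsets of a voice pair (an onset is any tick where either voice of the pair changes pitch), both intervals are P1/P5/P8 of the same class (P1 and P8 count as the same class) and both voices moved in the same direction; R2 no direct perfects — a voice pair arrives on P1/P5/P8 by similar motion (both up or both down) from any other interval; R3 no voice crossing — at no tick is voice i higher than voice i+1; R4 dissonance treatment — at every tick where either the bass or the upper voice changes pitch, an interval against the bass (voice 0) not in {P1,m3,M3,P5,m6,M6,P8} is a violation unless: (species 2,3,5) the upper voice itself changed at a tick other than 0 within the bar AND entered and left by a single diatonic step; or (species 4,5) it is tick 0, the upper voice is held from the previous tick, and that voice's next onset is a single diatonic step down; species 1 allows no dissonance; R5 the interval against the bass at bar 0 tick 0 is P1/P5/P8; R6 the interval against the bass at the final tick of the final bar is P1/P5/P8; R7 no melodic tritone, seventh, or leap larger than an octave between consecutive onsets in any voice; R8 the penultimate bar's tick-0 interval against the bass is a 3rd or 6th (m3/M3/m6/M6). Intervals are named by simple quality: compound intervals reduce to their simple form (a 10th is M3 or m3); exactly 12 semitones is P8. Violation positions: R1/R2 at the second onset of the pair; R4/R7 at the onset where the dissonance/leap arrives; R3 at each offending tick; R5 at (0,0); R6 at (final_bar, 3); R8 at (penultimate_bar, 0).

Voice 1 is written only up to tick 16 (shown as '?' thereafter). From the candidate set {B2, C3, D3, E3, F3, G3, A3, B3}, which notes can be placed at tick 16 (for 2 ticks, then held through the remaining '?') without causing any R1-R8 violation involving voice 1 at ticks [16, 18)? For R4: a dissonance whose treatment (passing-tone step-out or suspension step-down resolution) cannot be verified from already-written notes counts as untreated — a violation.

{G3}

B2: violates R1,R7
C3: violates R4
D3: violates R7
E3: violates R4
F3: violates R4
G3: legal
A3: violates R4
B3: violates R1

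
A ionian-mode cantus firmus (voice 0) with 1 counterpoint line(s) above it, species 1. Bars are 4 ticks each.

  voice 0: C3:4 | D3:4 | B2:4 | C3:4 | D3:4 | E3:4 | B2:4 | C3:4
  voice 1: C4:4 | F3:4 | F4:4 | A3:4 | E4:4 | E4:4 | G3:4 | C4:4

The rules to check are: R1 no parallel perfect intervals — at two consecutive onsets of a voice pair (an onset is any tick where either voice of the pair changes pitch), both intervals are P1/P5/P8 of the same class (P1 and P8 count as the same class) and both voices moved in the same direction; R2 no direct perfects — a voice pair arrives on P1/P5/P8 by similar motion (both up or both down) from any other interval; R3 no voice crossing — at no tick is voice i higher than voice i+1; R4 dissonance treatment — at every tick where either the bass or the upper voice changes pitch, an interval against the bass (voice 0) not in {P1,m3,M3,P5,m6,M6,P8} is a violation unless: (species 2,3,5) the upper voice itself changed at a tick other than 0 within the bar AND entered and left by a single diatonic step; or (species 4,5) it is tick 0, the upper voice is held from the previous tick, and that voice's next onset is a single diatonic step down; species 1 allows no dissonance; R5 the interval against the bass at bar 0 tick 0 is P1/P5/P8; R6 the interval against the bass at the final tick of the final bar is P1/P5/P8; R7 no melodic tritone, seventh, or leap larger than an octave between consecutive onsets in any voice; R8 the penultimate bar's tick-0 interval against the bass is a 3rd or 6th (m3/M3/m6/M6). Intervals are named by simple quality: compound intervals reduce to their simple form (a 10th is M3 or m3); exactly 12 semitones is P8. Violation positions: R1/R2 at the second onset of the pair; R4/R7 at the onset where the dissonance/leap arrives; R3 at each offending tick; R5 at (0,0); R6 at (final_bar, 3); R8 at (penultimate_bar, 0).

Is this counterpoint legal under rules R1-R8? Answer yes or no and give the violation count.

bar 0: v0=C3 v1=C4 (P8)
bar 1: v0=D3 v1=F3 (m3)
bar 2: v0=B2 v1=F4 (TT)
bar 3: v0=C3 v1=A3 (M6)
bar 4: v0=D3 v1=E4 (M2)
bar 5: v0=E3 v1=E4 (P8)
bar 6: v0=B2 v1=G3 (m6)
bar 7: v0=C3 v1=C4 (P8)
  R4 @ bar2.0: B2/F4 TT untreated
  R4 @ bar4.0: D3/E4 M2 untreated
  R2 @ bar7.0: B2/G3 m6 -> C3/C4 P8 similar

No (3 violations)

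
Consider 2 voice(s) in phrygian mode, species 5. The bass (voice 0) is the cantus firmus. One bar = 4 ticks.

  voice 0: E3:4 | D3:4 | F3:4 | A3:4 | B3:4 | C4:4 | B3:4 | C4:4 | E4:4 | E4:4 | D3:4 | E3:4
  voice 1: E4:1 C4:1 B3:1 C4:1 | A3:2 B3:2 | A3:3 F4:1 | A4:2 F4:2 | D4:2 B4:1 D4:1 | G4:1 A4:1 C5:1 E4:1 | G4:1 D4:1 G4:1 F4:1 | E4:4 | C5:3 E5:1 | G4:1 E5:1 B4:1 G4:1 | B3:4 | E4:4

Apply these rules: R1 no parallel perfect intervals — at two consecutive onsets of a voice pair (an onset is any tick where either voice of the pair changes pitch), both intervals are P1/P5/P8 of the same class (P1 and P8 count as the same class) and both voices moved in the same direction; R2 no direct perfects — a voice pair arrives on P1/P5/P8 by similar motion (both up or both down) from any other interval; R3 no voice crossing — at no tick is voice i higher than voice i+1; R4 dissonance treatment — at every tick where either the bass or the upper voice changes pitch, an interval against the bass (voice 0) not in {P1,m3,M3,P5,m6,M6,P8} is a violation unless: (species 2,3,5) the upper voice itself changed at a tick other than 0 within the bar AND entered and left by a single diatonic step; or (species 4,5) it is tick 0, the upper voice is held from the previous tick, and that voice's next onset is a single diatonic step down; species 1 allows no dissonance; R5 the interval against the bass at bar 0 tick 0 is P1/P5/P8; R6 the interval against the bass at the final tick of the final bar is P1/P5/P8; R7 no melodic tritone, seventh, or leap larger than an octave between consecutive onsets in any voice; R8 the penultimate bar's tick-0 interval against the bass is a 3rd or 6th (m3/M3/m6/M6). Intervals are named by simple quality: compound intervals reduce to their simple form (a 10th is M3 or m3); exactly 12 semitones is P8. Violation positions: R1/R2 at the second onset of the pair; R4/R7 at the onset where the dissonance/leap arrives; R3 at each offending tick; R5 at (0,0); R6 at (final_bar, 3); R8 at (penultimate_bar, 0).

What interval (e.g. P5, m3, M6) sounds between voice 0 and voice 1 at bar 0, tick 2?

voice 0=E3 voice 1=B3 -> P5

P5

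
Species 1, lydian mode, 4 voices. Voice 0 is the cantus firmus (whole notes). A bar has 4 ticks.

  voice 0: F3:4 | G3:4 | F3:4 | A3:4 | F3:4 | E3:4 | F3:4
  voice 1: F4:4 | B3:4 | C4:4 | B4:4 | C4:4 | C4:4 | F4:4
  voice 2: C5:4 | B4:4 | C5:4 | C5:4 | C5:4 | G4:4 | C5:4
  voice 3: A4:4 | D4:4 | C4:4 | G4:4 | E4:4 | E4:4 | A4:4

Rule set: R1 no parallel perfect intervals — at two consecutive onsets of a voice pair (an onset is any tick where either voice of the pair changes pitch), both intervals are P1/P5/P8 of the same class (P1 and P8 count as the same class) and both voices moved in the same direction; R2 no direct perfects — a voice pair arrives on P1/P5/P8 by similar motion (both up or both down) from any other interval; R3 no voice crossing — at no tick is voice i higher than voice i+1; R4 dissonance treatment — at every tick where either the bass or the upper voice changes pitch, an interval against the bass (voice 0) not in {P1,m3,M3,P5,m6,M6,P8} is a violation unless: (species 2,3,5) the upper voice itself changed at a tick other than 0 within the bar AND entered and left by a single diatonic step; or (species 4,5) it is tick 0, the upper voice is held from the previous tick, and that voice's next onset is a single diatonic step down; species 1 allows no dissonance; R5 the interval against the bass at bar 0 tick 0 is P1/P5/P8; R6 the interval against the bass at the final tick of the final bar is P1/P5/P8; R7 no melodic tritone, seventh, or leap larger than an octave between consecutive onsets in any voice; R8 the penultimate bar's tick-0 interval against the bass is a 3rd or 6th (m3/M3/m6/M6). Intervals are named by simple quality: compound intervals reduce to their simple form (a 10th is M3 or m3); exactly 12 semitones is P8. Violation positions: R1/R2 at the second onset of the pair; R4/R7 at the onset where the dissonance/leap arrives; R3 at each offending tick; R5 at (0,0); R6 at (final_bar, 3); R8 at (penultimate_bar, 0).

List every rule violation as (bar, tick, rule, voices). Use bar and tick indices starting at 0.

bar 0: v0=F3 v1=F4 v2=C5 v3=A4 downbeat M3
bar 1: v0=G3 v1=B3 v2=B4 v3=D4 downbeat P5
bar 2: v0=F3 v1=C4 v2=C5 v3=C4 downbeat P5
bar 3: v0=A3 v1=B4 v2=C5 v3=G4 downbeat m7
bar 4: v0=F3 v1=C4 v2=C5 v3=E4 downbeat M7
bar 5: v0=E3 v1=C4 v2=G4 v3=E4 downbeat P8
bar 6: v0=F3 v1=F4 v2=C5 v3=A4 downbeat M3
  -> R3 @ bar 0 tick 0 v(2, 3): C5 above A4
  -> R5 @ bar 0 tick 0 v(0, 3): opens on M3
  -> R3 @ bar 0 tick 1 v(2, 3): C5 above A4
  -> R3 @ bar 0 tick 2 v(2, 3): C5 above A4
  -> R3 @ bar 0 tick 3 v(2, 3): C5 above A4
  -> R2 @ bar 1 tick 0 v(1, 2): F4/C5 P5 -> B3/B4 P8 similar
  -> R3 @ bar 1 tick 0 v(2, 3): B4 above D4
  -> R7 @ bar 1 tick 0 v(1,): F4->B3 leap 6st
  -> R3 @ bar 1 tick 1 v(2, 3): B4 above D4
  -> R3 @ bar 1 tick 2 v(2, 3): B4 above D4
  -> R3 @ bar 1 tick 3 v(2, 3): B4 above D4
  -> R1 @ bar 2 tick 0 v(0, 3): G3/D4 P5 -> F3/C4 P5 similar
  -> R1 @ bar 2 tick 0 v(1, 2): B3/B4 P8 -> C4/C5 P8 similar
  -> R3 @ bar 2 tick 0 v(2, 3): C5 above C4
  -> R3 @ bar 2 tick 1 v(2, 3): C5 above C4
  -> R3 @ bar 2 tick 2 v(2, 3): C5 above C4
  -> R3 @ bar 2 tick 3 v(2, 3): C5 above C4
  -> R3 @ bar 3 tick 0 v(2, 3): C5 above G4
  -> R4 @ bar 3 tick 0 v(0, 1): A3/B4 M2 untreated
  -> R4 @ bar 3 tick 0 v(0, 3): A3/G4 m7 untreated
  -> R7 @ bar 3 tick 0 v(1,): C4->B4 leap 11st
  -> R3 @ bar 3 tick 1 v(2, 3): C5 above G4
  -> R3 @ bar 3 tick 2 v(2, 3): C5 above G4
  -> R3 @ bar 3 tick 3 v(2, 3): C5 above G4
  -> R2 @ bar 4 tick 0 v(0, 1): A3/B4 M2 -> F3/C4 P5 similar
  -> R3 @ bar 4 tick 0 v(2, 3): C5 above E4
  -> R4 @ bar 4 tick 0 v(0, 3): F3/E4 M7 untreated
  -> R7 @ bar 4 tick 0 v(1,): B4->C4 leap 11st
  -> R3 @ bar 4 tick 1 v(2, 3): C5 above E4
  -> R3 @ bar 4 tick 2 v(2, 3): C5 above E4
  -> R3 @ bar 4 tick 3 v(2, 3): C5 above E4
  -> R3 @ bar 5 tick 0 v(2, 3): G4 above E4
  -> R8 @ bar 5 tick 0 v(0, 3): penult P8 not 3rd/6th
  -> R3 @ bar 5 tick 1 v(2, 3): G4 above E4
  -> R3 @ bar 5 tick 2 v(2, 3): G4 above E4
  -> R3 @ bar 5 tick 3 v(2, 3): G4 above E4
  -> R1 @ bar 6 tick 0 v(1, 2): C4/G4 P5 -> F4/C5 P5 similar
  -> R2 @ bar 6 tick 0 v(0, 1): E3/C4 m6 -> F3/F4 P8 similar
  -> R2 @ bar 6 tick 0 v(0, 2): E3/G4 m3 -> F3/C5 P5 similar
  -> R3 @ bar 6 tick 0 v(2, 3): C5 above A4
  -> R3 @ bar 6 tick 1 v(2, 3): C5 above A4
  -> R3 @ bar 6 tick 2 v(2, 3): C5 above A4
  -> R3 @ bar 6 tick 3 v(2, 3): C5 above A4
  -> R6 @ bar 6 tick 3 v(0, 3): closes on M3

(0, 0, R3, (2, 3))
(0, 0, R5, (0, 3))
(0, 1, R3, (2, 3))
(0, 2, R3, (2, 3))
(0, 3, R3, (2, 3))
(1, 0, R2, (1, 2))
(1, 0, R3, (2, 3))
(1, 0, R7, (1,))
(1, 1, R3, (2, 3))
(1, 2, R3, (2, 3))
(1, 3, R3, (2, 3))
(2, 0, R1, (0, 3))
(2, 0, R1, (1, 2))
(2, 0, R3, (2, 3))
(2, 1, R3, (2, 3))
(2, 2, R3, (2, 3))
(2, 3, R3, (2, 3))
(3, 0, R3, (2, 3))
(3, 0, R4, (0, 1))
(3, 0, R4, (0, 3))
(3, 0, R7, (1,))
(3, 1, R3, (2, 3))
(3, 2, R3, (2, 3))
(3, 3, R3, (2, 3))
(4, 0, R2, (0, 1))
(4, 0, R3, (2, 3))
(4, 0, R4, (0, 3))
(4, 0, R7, (1,))
(4, 1, R3, (2, 3))
(4, 2, R3, (2, 3))
(4, 3, R3, (2, 3))
(5, 0, R3, (2, 3))
(5, 0, R8, (0, 3))
(5, 1, R3, (2, 3))
(5, 2, R3, (2, 3))
(5, 3, R3, (2, 3))
(6, 0, R1, (1, 2))
(6, 0, R2, (0, 1))
(6, 0, R2, (0, 2))
(6, 0, R3, (2, 3))
(6, 1, R3, (2, 3))
(6, 2, R3, (2, 3))
(6, 3, R3, (2, 3))
(6, 3, R6, (0, 3))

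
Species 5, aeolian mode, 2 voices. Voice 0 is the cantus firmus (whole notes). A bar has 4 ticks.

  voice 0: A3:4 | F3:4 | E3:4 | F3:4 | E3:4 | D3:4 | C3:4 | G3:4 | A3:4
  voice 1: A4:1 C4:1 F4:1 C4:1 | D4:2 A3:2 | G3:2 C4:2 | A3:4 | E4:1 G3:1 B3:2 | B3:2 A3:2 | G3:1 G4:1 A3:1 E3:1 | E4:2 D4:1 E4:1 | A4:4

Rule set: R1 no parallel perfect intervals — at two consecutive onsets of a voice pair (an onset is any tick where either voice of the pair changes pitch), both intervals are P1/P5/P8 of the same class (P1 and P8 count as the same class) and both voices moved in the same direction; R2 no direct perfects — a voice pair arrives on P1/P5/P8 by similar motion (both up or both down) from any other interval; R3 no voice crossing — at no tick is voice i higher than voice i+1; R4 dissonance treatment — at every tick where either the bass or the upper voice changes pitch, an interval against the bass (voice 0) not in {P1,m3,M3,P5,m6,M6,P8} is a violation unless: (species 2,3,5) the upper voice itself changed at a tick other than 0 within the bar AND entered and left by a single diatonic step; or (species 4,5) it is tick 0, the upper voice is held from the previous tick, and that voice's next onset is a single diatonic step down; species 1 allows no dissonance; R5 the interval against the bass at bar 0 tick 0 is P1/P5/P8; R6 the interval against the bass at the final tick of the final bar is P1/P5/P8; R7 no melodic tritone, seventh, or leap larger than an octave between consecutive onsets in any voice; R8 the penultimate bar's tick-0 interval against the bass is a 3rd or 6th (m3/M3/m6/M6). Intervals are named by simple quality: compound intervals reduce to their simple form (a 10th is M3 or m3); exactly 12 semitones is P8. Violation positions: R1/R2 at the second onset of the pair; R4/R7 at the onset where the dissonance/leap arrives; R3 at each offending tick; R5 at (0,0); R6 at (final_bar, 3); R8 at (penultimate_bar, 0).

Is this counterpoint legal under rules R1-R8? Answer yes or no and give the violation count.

No (3 violations)

bar 0: v0=A3 v1=A4 (P8)
bar 1: v0=F3 v1=D4 (M6)
bar 2: v0=E3 v1=G3 (m3)
bar 3: v0=F3 v1=A3 (M3)
bar 4: v0=E3 v1=E4 (P8)
bar 5: v0=D3 v1=B3 (M6)
bar 6: v0=C3 v1=G3 (P5)
bar 7: v0=G3 v1=E4 (M6)
bar 8: v0=A3 v1=A4 (P8)
  R1 @ bar6.0: D3/A3 P5 -> C3/G3 P5 similar
  R7 @ bar6.2: G4->A3 leap 10st
  R2 @ bar8.0: G3/E4 M6 -> A3/A4 P8 similar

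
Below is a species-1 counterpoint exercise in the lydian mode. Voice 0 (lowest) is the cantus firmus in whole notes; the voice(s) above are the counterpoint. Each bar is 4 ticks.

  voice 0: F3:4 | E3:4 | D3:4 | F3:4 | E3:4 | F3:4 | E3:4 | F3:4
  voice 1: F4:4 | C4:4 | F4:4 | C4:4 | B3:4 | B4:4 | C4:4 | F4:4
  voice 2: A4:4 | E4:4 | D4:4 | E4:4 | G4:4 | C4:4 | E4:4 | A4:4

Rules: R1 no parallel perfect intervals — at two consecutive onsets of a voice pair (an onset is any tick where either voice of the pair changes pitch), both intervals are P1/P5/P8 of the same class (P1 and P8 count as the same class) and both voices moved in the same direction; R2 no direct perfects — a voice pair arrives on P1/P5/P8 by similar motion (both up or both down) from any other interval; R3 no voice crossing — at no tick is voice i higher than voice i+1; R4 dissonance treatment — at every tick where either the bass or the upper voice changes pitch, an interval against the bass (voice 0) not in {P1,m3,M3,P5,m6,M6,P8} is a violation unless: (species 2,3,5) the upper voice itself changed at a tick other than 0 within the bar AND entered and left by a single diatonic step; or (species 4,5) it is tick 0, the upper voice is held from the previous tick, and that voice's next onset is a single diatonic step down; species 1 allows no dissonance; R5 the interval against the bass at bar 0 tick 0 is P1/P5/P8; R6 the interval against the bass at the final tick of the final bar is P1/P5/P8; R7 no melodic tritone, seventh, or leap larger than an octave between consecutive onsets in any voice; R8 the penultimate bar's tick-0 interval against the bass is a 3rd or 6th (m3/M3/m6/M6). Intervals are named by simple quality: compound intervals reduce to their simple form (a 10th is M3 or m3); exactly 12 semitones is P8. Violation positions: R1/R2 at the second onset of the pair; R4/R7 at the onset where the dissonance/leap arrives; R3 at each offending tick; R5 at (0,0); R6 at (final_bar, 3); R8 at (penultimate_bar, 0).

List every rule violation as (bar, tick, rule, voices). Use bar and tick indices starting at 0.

bar 0: v0=F3 v1=F4 v2=A4 downbeat M3
bar 1: v0=E3 v1=C4 v2=E4 downbeat P8
bar 2: v0=D3 v1=F4 v2=D4 downbeat P8
bar 3: v0=F3 v1=C4 v2=E4 downbeat M7
bar 4: v0=E3 v1=B3 v2=G4 downbeat m3
bar 5: v0=F3 v1=B4 v2=C4 downbeat P5
bar 6: v0=E3 v1=C4 v2=E4 downbeat P8
bar 7: v0=F3 v1=F4 v2=A4 downbeat M3
  -> R5 @ bar 0 tick 0 v(0, 2): opens on M3
  -> R2 @ bar 1 tick 0 v(0, 2): F3/A4 M3 -> E3/E4 P8 similar
  -> R1 @ bar 2 tick 0 v(0, 2): E3/E4 P8 -> D3/D4 P8 similar
  -> R3 @ bar 2 tick 0 v(1, 2): F4 above D4
  -> R3 @ bar 2 tick 1 v(1, 2): F4 above D4
  -> R3 @ bar 2 tick 2 v(1, 2): F4 above D4
  -> R3 @ bar 2 tick 3 v(1, 2): F4 above D4
  -> R4 @ bar 3 tick 0 v(0, 2): F3/E4 M7 untreated
  -> R1 @ bar 4 tick 0 v(0, 1): F3/C4 P5 -> E3/B3 P5 similar
  -> R3 @ bar 5 tick 0 v(1, 2): B4 above C4
  -> R4 @ bar 5 tick 0 v(0, 1): F3/B4 TT untreated
  -> R3 @ bar 5 tick 1 v(1, 2): B4 above C4
  -> R3 @ bar 5 tick 2 v(1, 2): B4 above C4
  -> R3 @ bar 5 tick 3 v(1, 2): B4 above C4
  -> R7 @ bar 6 tick 0 v(1,): B4->C4 leap 11st
  -> R8 @ bar 6 tick 0 v(0, 2): penult P8 not 3rd/6th
  -> R2 @ bar 7 tick 0 v(0, 1): E3/C4 m6 -> F3/F4 P8 similar
  -> R6 @ bar 7 tick 3 v(0, 2): closes on M3

(0, 0, R5, (0, 2))
(1, 0, R2, (0, 2))
(2, 0, R1, (0, 2))
(2, 0, R3, (1, 2))
(2, 1, R3, (1, 2))
(2, 2, R3, (1, 2))
(2, 3, R3, (1, 2))
(3, 0, R4, (0, 2))
(4, 0, R1, (0, 1))
(5, 0, R3, (1, 2))
(5, 0, R4, (0, 1))
(5, 1, R3, (1, 2))
(5, 2, R3, (1, 2))
(5, 3, R3, (1, 2))
(6, 0, R7, (1,))
(6, 0, R8, (0, 2))
(7, 0, R2, (0, 1))
(7, 3, R6, (0, 2))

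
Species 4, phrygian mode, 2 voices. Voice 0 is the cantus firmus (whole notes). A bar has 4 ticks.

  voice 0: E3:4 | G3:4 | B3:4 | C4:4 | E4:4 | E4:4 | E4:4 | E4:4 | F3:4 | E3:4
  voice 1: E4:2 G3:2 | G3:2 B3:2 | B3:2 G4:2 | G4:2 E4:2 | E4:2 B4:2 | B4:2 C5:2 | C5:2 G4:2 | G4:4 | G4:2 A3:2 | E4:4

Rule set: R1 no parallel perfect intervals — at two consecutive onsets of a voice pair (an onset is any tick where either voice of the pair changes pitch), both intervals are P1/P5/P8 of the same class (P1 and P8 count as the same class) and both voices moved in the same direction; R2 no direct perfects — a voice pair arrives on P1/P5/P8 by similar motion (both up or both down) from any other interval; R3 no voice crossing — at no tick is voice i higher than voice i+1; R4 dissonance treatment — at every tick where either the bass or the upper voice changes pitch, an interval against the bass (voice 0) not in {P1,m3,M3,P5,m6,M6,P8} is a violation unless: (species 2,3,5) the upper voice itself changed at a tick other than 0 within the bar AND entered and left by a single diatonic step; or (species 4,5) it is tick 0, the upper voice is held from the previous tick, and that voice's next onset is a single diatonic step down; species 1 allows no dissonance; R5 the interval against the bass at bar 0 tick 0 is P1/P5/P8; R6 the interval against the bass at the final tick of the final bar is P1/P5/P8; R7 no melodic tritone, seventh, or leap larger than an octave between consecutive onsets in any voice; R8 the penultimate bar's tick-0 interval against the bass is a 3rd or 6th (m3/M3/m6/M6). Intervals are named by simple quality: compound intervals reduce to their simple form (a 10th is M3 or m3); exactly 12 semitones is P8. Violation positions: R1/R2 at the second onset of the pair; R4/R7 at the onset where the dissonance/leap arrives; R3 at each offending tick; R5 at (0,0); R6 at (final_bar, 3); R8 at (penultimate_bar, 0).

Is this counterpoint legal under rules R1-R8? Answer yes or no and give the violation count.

bar 0: v0=E3 v1=E4 (P8)
bar 1: v0=G3 v1=G3 (P1)
bar 2: v0=B3 v1=B3 (P1)
bar 3: v0=C4 v1=G4 (P5)
bar 4: v0=E4 v1=E4 (P1)
bar 5: v0=E4 v1=B4 (P5)
bar 6: v0=E4 v1=C5 (m6)
bar 7: v0=E4 v1=G4 (m3)
bar 8: v0=F3 v1=G4 (M2)
bar 9: v0=E3 v1=E4 (P8)
  R4 @ bar8.0: F3/G4 M2 untreated
  R7 @ bar8.0: E4->F3 leap 11st
  R8 @ bar8.0: penult M2 not 3rd/6th
  R7 @ bar8.2: G4->A3 leap 10st

No (4 violations)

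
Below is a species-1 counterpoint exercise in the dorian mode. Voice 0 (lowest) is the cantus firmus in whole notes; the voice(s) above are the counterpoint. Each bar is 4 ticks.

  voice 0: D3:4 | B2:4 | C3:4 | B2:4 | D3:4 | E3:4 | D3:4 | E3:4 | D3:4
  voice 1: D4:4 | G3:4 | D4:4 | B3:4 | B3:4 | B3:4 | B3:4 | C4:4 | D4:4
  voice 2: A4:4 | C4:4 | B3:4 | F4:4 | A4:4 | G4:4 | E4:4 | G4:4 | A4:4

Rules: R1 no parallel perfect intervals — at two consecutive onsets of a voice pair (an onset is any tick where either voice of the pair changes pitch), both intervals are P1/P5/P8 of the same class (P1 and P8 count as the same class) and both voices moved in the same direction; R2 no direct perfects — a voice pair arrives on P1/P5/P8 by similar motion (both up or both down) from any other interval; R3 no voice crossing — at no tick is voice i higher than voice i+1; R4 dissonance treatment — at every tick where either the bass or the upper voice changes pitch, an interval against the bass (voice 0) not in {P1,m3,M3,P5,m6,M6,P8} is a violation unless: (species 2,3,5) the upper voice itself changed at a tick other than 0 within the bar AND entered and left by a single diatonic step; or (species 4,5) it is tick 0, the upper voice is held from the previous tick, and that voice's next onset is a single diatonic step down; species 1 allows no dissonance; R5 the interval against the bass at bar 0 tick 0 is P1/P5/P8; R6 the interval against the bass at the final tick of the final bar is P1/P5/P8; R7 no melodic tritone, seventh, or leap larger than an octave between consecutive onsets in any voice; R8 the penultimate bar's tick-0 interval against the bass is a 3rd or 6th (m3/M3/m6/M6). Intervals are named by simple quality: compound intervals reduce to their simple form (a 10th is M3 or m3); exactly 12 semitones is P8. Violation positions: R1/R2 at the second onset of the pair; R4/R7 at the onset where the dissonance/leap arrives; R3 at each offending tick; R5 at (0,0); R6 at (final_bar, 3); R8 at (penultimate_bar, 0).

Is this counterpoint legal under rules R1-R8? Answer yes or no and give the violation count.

bar 0: v0=D3 v1=D4 v2=A4 (P5)
bar 1: v0=B2 v1=G3 v2=C4 (m2)
bar 2: v0=C3 v1=D4 v2=B3 (M7)
bar 3: v0=B2 v1=B3 v2=F4 (TT)
bar 4: v0=D3 v1=B3 v2=A4 (P5)
bar 5: v0=E3 v1=B3 v2=G4 (m3)
bar 6: v0=D3 v1=B3 v2=E4 (M2)
bar 7: v0=E3 v1=C4 v2=G4 (m3)
bar 8: v0=D3 v1=D4 v2=A4 (P5)
  R4 @ bar1.0: B2/C4 m2 untreated
  R3 @ bar2.0: D4 above B3
  R4 @ bar2.0: C3/D4 M2 untreated
  R4 @ bar2.0: C3/B3 M7 untreated
  R3 @ bar2.1: D4 above B3
  R3 @ bar2.2: D4 above B3
  R3 @ bar2.3: D4 above B3
  R2 @ bar3.0: C3/D4 M2 -> B2/B3 P8 similar
  R4 @ bar3.0: B2/F4 TT untreated
  R7 @ bar3.0: B3->F4 leap 6st
  R2 @ bar4.0: B2/F4 TT -> D3/A4 P5 similar
  R4 @ bar6.0: D3/E4 M2 untreated
  R2 @ bar7.0: B3/E4 P4 -> C4/G4 P5 similar
  R1 @ bar8.0: C4/G4 P5 -> D4/A4 P5 similar

No (14 violations)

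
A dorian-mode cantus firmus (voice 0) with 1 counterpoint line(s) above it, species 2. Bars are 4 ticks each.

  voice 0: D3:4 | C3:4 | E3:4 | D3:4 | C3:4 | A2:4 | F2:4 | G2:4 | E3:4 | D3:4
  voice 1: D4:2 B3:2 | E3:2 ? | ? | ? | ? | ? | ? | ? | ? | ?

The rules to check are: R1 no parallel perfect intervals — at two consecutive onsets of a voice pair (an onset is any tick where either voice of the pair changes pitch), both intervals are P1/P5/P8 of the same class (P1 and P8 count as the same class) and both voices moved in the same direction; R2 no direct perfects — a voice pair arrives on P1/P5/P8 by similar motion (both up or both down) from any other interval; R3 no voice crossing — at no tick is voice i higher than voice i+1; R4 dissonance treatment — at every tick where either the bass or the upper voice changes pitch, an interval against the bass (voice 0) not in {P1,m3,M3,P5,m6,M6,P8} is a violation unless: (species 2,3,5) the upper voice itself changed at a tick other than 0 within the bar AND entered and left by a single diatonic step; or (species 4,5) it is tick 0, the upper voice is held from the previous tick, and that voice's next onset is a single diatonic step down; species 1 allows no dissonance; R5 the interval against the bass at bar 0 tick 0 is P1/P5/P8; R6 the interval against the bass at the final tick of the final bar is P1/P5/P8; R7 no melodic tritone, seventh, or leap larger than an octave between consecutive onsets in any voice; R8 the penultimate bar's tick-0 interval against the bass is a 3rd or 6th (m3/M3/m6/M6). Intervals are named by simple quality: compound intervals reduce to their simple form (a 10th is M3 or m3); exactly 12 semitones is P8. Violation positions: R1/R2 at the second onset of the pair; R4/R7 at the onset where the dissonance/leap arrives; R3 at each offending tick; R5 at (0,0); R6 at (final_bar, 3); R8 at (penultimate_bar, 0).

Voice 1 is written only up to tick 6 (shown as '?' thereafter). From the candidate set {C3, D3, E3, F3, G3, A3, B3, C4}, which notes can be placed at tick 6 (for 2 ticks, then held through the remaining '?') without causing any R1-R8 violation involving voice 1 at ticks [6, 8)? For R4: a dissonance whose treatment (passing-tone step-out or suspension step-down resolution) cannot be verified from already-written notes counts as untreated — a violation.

{A3, C3, C4, E3, G3}

C3: legal
D3: violates R4
E3: legal
F3: violates R4
G3: legal
A3: legal
B3: violates R4
C4: legal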